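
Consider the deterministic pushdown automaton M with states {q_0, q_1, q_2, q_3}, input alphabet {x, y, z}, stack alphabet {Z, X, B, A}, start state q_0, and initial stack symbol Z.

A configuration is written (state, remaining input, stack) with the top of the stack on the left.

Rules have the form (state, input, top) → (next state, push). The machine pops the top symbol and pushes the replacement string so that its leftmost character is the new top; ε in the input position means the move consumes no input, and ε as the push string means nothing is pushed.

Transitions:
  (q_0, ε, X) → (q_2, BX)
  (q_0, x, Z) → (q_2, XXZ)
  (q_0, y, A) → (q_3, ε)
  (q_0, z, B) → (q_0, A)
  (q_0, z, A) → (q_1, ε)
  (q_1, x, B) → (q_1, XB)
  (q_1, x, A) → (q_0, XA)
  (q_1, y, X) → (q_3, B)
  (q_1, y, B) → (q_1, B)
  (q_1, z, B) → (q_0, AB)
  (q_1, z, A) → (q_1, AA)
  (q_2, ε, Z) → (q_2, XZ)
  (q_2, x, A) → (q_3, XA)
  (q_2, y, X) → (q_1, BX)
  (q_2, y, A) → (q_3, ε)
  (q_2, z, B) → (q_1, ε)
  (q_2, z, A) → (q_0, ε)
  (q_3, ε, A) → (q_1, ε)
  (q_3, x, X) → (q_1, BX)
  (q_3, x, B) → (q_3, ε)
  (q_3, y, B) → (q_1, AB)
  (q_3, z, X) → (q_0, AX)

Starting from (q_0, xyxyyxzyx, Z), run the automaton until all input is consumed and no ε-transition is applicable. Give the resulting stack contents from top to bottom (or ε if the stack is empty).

(q_0, xyxyyxzyx, Z)
  read x, top Z: go to q_2, push XXZ → (q_2, yxyyxzyx, XXZ)
  read y, top X: go to q_1, push BX → (q_1, xyyxzyx, BXXZ)
  read x, top B: go to q_1, push XB → (q_1, yyxzyx, XBXXZ)
  read y, top X: go to q_3, push B → (q_3, yxzyx, BBXXZ)
  read y, top B: go to q_1, push AB → (q_1, xzyx, ABBXXZ)
  read x, top A: go to q_0, push XA → (q_0, zyx, XABBXXZ)
  ε-move, top X: go to q_2, push BX → (q_2, zyx, BXABBXXZ)
  read z, top B: go to q_1, push ε → (q_1, yx, XABBXXZ)
  read y, top X: go to q_3, push B → (q_3, x, BABBXXZ)
  read x, top B: go to q_3, push ε → (q_3, ε, ABBXXZ)
  ε-move, top A: go to q_1, push ε → (q_1, ε, BBXXZ)
All input consumed in state q_1 with stack BBXXZ.

BBXXZ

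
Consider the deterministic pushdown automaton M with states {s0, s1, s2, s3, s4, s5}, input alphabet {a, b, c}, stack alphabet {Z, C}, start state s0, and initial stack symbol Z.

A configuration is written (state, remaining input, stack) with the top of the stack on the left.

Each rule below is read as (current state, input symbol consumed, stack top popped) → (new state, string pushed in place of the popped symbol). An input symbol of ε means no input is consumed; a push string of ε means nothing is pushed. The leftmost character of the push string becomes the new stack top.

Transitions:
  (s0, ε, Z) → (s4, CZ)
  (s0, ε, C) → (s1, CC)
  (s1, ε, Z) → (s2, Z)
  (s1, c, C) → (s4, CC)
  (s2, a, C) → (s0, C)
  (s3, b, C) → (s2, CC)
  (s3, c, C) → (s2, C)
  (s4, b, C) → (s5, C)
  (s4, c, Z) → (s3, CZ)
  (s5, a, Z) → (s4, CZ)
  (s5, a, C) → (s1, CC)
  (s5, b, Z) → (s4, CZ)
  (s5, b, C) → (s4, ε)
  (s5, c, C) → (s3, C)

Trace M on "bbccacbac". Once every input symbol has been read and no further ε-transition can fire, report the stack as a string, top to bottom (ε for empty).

(s0, bbccacbac, Z)
  ε-move, top Z: go to s4, push CZ → (s4, bbccacbac, CZ)
  read b, top C: go to s5, push C → (s5, bccacbac, CZ)
  read b, top C: go to s4, push ε → (s4, ccacbac, Z)
  read c, top Z: go to s3, push CZ → (s3, cacbac, CZ)
  read c, top C: go to s2, push C → (s2, acbac, CZ)
  read a, top C: go to s0, push C → (s0, cbac, CZ)
  ε-move, top C: go to s1, push CC → (s1, cbac, CCZ)
  read c, top C: go to s4, push CC → (s4, bac, CCCZ)
  read b, top C: go to s5, push C → (s5, ac, CCCZ)
  read a, top C: go to s1, push CC → (s1, c, CCCCZ)
  read c, top C: go to s4, push CC → (s4, ε, CCCCCZ)
All input consumed in state s4 with stack CCCCCZ.

CCCCCZ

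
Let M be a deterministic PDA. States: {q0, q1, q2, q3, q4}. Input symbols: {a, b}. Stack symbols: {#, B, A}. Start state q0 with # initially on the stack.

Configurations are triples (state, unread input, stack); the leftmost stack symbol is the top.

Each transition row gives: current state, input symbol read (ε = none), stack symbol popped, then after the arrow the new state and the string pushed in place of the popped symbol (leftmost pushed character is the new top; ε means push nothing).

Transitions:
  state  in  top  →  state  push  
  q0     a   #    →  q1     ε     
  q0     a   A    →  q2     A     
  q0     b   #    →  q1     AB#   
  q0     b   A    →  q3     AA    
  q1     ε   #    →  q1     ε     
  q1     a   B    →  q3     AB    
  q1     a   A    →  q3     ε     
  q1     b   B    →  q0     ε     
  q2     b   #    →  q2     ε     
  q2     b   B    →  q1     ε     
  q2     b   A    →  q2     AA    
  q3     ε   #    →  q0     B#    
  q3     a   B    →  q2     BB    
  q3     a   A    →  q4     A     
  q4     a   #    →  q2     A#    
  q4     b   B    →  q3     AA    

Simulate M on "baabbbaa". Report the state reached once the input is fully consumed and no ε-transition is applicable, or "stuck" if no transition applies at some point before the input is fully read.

q2

(q0, baabbbaa, #)
  read b, top #: go to q1, push AB# → (q1, aabbbaa, AB#)
  read a, top A: go to q3, push ε → (q3, abbbaa, B#)
  read a, top B: go to q2, push BB → (q2, bbbaa, BB#)
  read b, top B: go to q1, push ε → (q1, bbaa, B#)
  read b, top B: go to q0, push ε → (q0, baa, #)
  read b, top #: go to q1, push AB# → (q1, aa, AB#)
  read a, top A: go to q3, push ε → (q3, a, B#)
  read a, top B: go to q2, push BB → (q2, ε, BB#)
All input consumed; M is in state q2.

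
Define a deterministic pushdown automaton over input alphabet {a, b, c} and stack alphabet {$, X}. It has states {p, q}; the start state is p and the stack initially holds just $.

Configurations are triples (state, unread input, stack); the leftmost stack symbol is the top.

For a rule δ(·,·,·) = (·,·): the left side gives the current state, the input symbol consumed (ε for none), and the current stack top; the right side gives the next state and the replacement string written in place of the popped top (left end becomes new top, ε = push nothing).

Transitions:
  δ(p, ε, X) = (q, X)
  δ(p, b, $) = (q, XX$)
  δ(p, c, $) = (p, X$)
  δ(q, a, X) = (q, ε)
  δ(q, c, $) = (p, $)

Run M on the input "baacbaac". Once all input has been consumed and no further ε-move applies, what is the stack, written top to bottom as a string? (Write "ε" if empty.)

$

(p, baacbaac, $)
  read b, top $: go to q, push XX$ → (q, aacbaac, XX$)
  read a, top X: go to q, push ε → (q, acbaac, X$)
  read a, top X: go to q, push ε → (q, cbaac, $)
  read c, top $: go to p, push $ → (p, baac, $)
  read b, top $: go to q, push XX$ → (q, aac, XX$)
  read a, top X: go to q, push ε → (q, ac, X$)
  read a, top X: go to q, push ε → (q, c, $)
  read c, top $: go to p, push $ → (p, ε, $)
All input consumed in state p with stack $.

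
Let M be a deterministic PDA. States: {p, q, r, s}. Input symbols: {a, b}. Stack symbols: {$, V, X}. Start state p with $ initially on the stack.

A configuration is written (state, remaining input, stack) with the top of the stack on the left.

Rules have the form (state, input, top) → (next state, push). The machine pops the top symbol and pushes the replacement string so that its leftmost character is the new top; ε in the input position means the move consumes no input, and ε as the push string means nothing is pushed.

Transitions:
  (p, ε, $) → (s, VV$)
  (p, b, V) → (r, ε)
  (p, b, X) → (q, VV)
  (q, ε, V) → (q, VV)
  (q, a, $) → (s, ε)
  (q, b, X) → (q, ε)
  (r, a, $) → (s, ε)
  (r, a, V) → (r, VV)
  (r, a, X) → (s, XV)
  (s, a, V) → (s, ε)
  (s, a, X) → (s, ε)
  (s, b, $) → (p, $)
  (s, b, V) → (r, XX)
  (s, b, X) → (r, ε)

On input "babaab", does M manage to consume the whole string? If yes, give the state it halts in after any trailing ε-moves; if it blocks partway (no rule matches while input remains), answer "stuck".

(p, babaab, $)
  ε-move, top $: go to s, push VV$ → (s, babaab, VV$)
  read b, top V: go to r, push XX → (r, abaab, XXV$)
  read a, top X: go to s, push XV → (s, baab, XVXV$)
  read b, top X: go to r, push ε → (r, aab, VXV$)
  read a, top V: go to r, push VV → (r, ab, VVXV$)
  read a, top V: go to r, push VV → (r, b, VVVXV$)
No transition for (r, b, top V); M blocks with input b remaining.

stuck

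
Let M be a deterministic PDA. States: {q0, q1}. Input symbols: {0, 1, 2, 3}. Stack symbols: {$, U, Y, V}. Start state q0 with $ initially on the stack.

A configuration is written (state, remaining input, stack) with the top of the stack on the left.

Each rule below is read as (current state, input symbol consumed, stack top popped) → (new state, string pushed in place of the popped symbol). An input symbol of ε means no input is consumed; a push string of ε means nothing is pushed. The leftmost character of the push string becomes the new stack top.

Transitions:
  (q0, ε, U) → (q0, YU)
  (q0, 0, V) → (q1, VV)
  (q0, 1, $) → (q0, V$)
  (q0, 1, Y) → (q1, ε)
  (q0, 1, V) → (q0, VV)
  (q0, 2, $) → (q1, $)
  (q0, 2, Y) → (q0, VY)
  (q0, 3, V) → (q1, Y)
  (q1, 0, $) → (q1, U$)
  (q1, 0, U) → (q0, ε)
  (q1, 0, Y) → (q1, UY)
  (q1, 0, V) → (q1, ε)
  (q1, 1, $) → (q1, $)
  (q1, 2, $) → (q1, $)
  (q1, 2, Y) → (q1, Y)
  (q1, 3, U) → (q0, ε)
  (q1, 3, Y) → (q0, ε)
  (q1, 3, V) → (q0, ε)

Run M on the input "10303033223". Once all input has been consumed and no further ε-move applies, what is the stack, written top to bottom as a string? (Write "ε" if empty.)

$

(q0, 10303033223, $)
  read 1, top $: go to q0, push V$ → (q0, 0303033223, V$)
  read 0, top V: go to q1, push VV → (q1, 303033223, VV$)
  read 3, top V: go to q0, push ε → (q0, 03033223, V$)
  read 0, top V: go to q1, push VV → (q1, 3033223, VV$)
  read 3, top V: go to q0, push ε → (q0, 033223, V$)
  read 0, top V: go to q1, push VV → (q1, 33223, VV$)
  read 3, top V: go to q0, push ε → (q0, 3223, V$)
  read 3, top V: go to q1, push Y → (q1, 223, Y$)
  read 2, top Y: go to q1, push Y → (q1, 23, Y$)
  read 2, top Y: go to q1, push Y → (q1, 3, Y$)
  read 3, top Y: go to q0, push ε → (q0, ε, $)
All input consumed in state q0 with stack $.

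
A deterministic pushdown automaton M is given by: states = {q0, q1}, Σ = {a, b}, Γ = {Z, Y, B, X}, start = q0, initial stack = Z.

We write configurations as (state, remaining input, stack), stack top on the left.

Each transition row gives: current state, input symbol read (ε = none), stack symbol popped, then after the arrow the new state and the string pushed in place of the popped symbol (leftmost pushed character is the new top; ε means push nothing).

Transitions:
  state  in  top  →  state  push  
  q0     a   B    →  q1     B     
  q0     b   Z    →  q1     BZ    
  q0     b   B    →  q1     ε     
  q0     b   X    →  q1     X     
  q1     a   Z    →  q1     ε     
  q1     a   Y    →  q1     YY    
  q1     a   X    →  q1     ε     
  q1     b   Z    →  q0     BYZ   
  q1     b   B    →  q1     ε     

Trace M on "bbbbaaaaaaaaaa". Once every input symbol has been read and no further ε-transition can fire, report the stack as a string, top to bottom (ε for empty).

YYYYYYYYYYYZ

(q0, bbbbaaaaaaaaaa, Z) ⊢ (q1, bbbaaaaaaaaaa, BZ) ⊢ (q1, bbaaaaaaaaaa, Z) ⊢ (q0, baaaaaaaaaa, BYZ) ⊢ (q1, aaaaaaaaaa, YZ) ⊢ (q1, aaaaaaaaa, YYZ) ⊢ (q1, aaaaaaaa, YYYZ) ⊢ (q1, aaaaaaa, YYYYZ) ⊢ (q1, aaaaaa, YYYYYZ) ⊢ (q1, aaaaa, YYYYYYZ) ⊢ (q1, aaaa, YYYYYYYZ) ⊢ (q1, aaa, YYYYYYYYZ) ⊢ (q1, aa, YYYYYYYYYZ) ⊢ (q1, a, YYYYYYYYYYZ) ⊢ (q1, ε, YYYYYYYYYYYZ)
All input consumed in state q1 with stack YYYYYYYYYYYZ.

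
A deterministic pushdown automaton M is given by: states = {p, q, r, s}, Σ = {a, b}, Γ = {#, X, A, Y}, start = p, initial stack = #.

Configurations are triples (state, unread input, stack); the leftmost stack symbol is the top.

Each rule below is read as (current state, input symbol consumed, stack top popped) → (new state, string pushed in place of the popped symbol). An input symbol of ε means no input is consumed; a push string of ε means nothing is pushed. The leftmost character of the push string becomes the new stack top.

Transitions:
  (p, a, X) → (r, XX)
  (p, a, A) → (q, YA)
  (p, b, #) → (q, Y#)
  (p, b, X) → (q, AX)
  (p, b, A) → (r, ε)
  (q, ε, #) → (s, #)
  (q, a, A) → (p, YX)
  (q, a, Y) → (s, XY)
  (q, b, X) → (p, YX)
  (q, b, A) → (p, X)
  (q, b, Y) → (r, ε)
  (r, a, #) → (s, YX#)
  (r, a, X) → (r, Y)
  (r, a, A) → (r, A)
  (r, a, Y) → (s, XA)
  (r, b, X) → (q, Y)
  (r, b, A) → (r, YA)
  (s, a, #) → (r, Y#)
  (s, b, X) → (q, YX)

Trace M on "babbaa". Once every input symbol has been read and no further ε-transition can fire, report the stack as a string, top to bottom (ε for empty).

XAY#

(p, babbaa, #) ⊢ (q, abbaa, Y#) ⊢ (s, bbaa, XY#) ⊢ (q, baa, YXY#) ⊢ (r, aa, XY#) ⊢ (r, a, YY#) ⊢ (s, ε, XAY#)
All input consumed in state s with stack XAY#.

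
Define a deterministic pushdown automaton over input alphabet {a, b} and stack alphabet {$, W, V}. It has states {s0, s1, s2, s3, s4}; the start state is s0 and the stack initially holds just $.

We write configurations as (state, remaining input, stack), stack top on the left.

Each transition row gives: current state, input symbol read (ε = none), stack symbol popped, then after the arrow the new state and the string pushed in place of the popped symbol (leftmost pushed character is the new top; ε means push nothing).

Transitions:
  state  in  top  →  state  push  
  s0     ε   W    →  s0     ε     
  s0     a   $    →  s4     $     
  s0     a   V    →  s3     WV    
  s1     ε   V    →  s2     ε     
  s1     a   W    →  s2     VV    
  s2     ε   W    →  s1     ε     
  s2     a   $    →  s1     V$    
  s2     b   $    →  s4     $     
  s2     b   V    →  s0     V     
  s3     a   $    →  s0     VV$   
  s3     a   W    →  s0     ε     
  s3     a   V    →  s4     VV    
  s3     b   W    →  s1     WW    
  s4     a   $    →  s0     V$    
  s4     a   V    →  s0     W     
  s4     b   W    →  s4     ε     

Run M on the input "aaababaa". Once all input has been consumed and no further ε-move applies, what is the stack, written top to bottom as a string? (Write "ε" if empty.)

VVWV$

(s0, aaababaa, $)
  read a, top $: go to s4, push $ → (s4, aababaa, $)
  read a, top $: go to s0, push V$ → (s0, ababaa, V$)
  read a, top V: go to s3, push WV → (s3, babaa, WV$)
  read b, top W: go to s1, push WW → (s1, abaa, WWV$)
  read a, top W: go to s2, push VV → (s2, baa, VVWV$)
  read b, top V: go to s0, push V → (s0, aa, VVWV$)
  read a, top V: go to s3, push WV → (s3, a, WVVWV$)
  read a, top W: go to s0, push ε → (s0, ε, VVWV$)
All input consumed in state s0 with stack VVWV$.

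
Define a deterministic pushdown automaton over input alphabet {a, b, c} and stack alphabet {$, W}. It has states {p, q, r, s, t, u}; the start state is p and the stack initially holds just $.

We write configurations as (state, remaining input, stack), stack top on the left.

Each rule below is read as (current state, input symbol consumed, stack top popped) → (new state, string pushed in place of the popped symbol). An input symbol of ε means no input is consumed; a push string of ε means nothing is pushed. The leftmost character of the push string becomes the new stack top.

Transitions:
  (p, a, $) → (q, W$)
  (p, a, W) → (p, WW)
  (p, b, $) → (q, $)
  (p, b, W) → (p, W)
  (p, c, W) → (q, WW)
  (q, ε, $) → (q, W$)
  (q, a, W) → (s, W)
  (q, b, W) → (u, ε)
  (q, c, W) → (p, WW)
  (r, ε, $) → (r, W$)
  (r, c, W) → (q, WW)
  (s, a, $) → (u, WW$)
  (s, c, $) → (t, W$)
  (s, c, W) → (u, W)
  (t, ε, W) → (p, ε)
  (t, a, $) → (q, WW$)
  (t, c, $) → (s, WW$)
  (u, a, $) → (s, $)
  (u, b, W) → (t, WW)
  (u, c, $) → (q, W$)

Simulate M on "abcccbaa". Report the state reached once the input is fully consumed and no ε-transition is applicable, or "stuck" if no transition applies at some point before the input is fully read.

(p, abcccbaa, $) ⊢ (q, bcccbaa, W$) ⊢ (u, cccbaa, $) ⊢ (q, ccbaa, W$) ⊢ (p, cbaa, WW$) ⊢ (q, baa, WWW$) ⊢ (u, aa, WW$)
No transition for (u, a, top W); M blocks with input aa remaining.

stuck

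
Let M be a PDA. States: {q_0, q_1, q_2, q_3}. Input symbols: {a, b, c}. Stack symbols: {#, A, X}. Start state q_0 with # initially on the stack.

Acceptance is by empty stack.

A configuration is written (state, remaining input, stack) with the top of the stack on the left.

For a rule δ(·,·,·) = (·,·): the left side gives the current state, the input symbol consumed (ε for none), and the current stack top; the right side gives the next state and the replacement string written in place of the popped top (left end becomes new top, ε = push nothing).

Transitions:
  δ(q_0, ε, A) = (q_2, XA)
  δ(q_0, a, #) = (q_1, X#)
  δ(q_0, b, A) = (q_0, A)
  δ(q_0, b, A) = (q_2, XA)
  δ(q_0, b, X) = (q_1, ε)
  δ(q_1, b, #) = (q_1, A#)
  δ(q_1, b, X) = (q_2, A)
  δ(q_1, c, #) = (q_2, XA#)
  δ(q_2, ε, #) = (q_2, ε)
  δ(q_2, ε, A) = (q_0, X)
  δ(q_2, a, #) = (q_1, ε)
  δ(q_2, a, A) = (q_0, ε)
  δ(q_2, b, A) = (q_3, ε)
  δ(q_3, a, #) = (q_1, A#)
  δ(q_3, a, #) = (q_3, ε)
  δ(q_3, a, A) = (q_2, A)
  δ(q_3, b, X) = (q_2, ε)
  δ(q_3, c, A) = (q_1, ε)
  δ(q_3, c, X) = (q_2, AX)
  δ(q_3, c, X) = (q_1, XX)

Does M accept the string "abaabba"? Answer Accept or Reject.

One accepting computation: (q_0, abaabba, #) ⊢ (q_1, baabba, X#) ⊢ (q_2, aabba, A#) ⊢ (q_0, abba, #) ⊢ (q_1, bba, X#) ⊢ (q_2, ba, A#) ⊢ (q_3, a, #) ⊢ (q_3, ε, ε)
All input consumed and the stack is empty.

Accept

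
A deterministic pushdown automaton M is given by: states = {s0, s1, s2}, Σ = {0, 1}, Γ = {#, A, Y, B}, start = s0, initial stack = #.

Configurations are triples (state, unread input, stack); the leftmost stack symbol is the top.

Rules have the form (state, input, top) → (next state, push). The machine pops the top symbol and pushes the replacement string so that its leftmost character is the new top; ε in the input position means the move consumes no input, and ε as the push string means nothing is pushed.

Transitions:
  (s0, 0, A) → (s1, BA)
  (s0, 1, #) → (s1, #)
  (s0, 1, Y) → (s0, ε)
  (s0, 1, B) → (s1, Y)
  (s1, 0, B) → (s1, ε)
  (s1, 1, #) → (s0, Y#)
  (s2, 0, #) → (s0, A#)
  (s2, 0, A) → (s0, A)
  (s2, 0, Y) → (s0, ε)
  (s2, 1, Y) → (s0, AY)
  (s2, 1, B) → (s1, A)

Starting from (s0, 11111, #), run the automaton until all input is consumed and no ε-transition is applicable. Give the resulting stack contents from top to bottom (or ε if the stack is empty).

(s0, 11111, #)
  read 1, top #: go to s1, push # → (s1, 1111, #)
  read 1, top #: go to s0, push Y# → (s0, 111, Y#)
  read 1, top Y: go to s0, push ε → (s0, 11, #)
  read 1, top #: go to s1, push # → (s1, 1, #)
  read 1, top #: go to s0, push Y# → (s0, ε, Y#)
All input consumed in state s0 with stack Y#.

Y#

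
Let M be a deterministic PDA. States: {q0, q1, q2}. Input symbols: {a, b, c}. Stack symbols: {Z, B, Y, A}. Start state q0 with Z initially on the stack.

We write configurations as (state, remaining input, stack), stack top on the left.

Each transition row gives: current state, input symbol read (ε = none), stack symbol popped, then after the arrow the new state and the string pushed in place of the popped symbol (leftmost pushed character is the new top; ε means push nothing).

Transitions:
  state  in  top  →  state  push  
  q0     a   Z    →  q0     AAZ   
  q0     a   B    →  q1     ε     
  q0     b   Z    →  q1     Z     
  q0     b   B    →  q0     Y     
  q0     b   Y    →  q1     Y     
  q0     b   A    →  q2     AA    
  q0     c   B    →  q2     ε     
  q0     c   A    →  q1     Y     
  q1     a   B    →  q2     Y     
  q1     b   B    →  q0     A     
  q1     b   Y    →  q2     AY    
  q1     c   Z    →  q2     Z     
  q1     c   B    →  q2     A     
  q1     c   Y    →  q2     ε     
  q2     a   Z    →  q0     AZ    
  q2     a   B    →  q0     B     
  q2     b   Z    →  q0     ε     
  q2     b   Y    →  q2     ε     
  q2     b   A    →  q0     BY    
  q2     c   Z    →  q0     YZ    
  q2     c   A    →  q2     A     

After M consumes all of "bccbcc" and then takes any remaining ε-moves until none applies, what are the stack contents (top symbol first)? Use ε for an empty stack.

(q0, bccbcc, Z)
  read b, top Z: go to q1, push Z → (q1, ccbcc, Z)
  read c, top Z: go to q2, push Z → (q2, cbcc, Z)
  read c, top Z: go to q0, push YZ → (q0, bcc, YZ)
  read b, top Y: go to q1, push Y → (q1, cc, YZ)
  read c, top Y: go to q2, push ε → (q2, c, Z)
  read c, top Z: go to q0, push YZ → (q0, ε, YZ)
All input consumed in state q0 with stack YZ.

YZ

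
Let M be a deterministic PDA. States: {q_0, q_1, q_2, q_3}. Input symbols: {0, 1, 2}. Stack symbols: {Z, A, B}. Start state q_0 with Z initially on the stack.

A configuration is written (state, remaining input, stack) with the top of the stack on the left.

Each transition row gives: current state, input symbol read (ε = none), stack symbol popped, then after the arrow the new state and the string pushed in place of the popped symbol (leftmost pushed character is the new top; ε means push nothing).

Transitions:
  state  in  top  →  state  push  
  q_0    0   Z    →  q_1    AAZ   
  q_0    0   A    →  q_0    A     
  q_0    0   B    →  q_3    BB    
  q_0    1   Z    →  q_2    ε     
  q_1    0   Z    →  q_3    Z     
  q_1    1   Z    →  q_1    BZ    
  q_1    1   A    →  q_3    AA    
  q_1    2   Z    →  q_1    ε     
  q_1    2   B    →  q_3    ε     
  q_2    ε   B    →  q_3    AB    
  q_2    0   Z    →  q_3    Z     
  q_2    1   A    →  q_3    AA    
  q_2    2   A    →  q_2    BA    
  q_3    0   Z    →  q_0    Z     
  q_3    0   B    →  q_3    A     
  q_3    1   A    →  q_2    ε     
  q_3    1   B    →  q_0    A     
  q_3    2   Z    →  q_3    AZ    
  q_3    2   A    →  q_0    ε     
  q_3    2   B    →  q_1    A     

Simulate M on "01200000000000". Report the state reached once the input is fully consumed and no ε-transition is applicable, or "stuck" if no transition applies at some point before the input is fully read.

(q_0, 01200000000000, Z)
  read 0, top Z: go to q_1, push AAZ → (q_1, 1200000000000, AAZ)
  read 1, top A: go to q_3, push AA → (q_3, 200000000000, AAAZ)
  read 2, top A: go to q_0, push ε → (q_0, 00000000000, AAZ)
  read 0, top A: go to q_0, push A → (q_0, 0000000000, AAZ)
  read 0, top A: go to q_0, push A → (q_0, 000000000, AAZ)
  read 0, top A: go to q_0, push A → (q_0, 00000000, AAZ)
  read 0, top A: go to q_0, push A → (q_0, 0000000, AAZ)
  read 0, top A: go to q_0, push A → (q_0, 000000, AAZ)
  read 0, top A: go to q_0, push A → (q_0, 00000, AAZ)
  read 0, top A: go to q_0, push A → (q_0, 0000, AAZ)
  read 0, top A: go to q_0, push A → (q_0, 000, AAZ)
  read 0, top A: go to q_0, push A → (q_0, 00, AAZ)
  read 0, top A: go to q_0, push A → (q_0, 0, AAZ)
  read 0, top A: go to q_0, push A → (q_0, ε, AAZ)
All input consumed; M is in state q_0.

q_0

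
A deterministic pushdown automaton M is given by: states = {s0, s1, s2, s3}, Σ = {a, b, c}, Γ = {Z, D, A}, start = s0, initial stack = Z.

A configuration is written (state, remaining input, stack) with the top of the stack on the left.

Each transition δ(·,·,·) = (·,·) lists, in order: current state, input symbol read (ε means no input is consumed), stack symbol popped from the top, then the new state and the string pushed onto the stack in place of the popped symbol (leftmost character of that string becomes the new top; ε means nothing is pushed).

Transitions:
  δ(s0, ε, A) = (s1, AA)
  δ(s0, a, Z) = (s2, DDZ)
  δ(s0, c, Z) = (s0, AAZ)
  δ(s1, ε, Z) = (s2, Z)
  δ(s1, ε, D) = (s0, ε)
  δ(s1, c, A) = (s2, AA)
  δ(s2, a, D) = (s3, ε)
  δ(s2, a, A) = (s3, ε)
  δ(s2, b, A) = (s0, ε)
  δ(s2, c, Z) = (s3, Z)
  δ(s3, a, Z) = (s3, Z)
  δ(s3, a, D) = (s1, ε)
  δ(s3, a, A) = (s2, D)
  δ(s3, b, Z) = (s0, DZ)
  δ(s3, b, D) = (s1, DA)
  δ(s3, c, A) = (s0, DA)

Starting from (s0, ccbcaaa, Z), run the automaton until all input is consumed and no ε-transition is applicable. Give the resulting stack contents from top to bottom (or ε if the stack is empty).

AAAZ

(s0, ccbcaaa, Z)
  read c, top Z: go to s0, push AAZ → (s0, cbcaaa, AAZ)
  ε-move, top A: go to s1, push AA → (s1, cbcaaa, AAAZ)
  read c, top A: go to s2, push AA → (s2, bcaaa, AAAAZ)
  read b, top A: go to s0, push ε → (s0, caaa, AAAZ)
  ε-move, top A: go to s1, push AA → (s1, caaa, AAAAZ)
  read c, top A: go to s2, push AA → (s2, aaa, AAAAAZ)
  read a, top A: go to s3, push ε → (s3, aa, AAAAZ)
  read a, top A: go to s2, push D → (s2, a, DAAAZ)
  read a, top D: go to s3, push ε → (s3, ε, AAAZ)
All input consumed in state s3 with stack AAAZ.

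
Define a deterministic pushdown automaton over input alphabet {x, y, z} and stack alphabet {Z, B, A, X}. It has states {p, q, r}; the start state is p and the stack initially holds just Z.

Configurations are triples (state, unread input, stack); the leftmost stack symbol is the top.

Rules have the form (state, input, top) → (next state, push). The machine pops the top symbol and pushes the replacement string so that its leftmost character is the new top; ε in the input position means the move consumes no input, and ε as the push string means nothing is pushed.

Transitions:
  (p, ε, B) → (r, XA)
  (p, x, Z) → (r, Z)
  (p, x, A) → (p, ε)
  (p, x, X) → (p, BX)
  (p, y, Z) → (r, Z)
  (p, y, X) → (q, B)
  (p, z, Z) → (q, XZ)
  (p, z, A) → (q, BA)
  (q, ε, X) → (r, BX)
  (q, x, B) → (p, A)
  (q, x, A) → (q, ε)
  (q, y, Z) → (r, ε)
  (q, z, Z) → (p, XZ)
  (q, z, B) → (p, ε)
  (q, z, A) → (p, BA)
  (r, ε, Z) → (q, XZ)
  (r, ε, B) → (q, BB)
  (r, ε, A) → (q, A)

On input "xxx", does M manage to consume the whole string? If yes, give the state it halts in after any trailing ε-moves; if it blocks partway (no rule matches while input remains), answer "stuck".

(p, xxx, Z)
  read x, top Z: go to r, push Z → (r, xx, Z)
  ε-move, top Z: go to q, push XZ → (q, xx, XZ)
  ε-move, top X: go to r, push BX → (r, xx, BXZ)
  ε-move, top B: go to q, push BB → (q, xx, BBXZ)
  read x, top B: go to p, push A → (p, x, ABXZ)
  read x, top A: go to p, push ε → (p, ε, BXZ)
  ε-move, top B: go to r, push XA → (r, ε, XAXZ)
All input consumed; M is in state r.

r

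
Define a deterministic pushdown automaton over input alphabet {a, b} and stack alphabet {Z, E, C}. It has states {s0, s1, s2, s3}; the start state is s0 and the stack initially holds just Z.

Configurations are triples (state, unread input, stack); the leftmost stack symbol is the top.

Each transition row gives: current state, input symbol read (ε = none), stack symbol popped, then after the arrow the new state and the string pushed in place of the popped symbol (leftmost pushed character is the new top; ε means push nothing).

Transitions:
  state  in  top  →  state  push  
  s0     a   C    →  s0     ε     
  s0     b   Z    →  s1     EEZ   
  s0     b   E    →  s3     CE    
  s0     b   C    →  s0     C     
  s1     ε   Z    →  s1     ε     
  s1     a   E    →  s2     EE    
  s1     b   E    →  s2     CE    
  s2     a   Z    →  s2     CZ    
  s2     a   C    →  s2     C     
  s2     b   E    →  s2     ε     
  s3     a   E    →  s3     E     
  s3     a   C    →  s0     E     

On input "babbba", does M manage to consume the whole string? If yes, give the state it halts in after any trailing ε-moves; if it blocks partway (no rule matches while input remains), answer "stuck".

(s0, babbba, Z)
  read b, top Z: go to s1, push EEZ → (s1, abbba, EEZ)
  read a, top E: go to s2, push EE → (s2, bbba, EEEZ)
  read b, top E: go to s2, push ε → (s2, bba, EEZ)
  read b, top E: go to s2, push ε → (s2, ba, EZ)
  read b, top E: go to s2, push ε → (s2, a, Z)
  read a, top Z: go to s2, push CZ → (s2, ε, CZ)
All input consumed; M is in state s2.

s2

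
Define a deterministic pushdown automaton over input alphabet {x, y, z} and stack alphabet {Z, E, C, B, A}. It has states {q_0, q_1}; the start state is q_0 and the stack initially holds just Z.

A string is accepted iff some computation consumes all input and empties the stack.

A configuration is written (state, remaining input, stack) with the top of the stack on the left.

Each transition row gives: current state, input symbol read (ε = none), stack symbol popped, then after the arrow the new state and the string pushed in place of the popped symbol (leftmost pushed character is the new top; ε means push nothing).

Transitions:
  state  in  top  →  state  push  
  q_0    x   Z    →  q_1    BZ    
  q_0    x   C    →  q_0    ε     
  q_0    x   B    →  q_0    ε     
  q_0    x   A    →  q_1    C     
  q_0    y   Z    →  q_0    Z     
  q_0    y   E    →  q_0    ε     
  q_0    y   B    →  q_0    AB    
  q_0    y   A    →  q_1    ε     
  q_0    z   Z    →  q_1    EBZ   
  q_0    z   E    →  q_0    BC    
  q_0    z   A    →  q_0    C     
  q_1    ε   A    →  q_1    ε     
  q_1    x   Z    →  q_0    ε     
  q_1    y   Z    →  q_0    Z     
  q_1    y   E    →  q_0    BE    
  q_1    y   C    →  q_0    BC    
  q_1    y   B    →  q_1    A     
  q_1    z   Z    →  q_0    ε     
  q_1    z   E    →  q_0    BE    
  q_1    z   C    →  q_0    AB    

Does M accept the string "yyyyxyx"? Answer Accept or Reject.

Accept

(q_0, yyyyxyx, Z) ⊢ (q_0, yyyxyx, Z) ⊢ (q_0, yyxyx, Z) ⊢ (q_0, yxyx, Z) ⊢ (q_0, xyx, Z) ⊢ (q_1, yx, BZ) ⊢ (q_1, x, AZ) ⊢ (q_1, x, Z) ⊢ (q_0, ε, ε)
All input consumed and the stack is empty.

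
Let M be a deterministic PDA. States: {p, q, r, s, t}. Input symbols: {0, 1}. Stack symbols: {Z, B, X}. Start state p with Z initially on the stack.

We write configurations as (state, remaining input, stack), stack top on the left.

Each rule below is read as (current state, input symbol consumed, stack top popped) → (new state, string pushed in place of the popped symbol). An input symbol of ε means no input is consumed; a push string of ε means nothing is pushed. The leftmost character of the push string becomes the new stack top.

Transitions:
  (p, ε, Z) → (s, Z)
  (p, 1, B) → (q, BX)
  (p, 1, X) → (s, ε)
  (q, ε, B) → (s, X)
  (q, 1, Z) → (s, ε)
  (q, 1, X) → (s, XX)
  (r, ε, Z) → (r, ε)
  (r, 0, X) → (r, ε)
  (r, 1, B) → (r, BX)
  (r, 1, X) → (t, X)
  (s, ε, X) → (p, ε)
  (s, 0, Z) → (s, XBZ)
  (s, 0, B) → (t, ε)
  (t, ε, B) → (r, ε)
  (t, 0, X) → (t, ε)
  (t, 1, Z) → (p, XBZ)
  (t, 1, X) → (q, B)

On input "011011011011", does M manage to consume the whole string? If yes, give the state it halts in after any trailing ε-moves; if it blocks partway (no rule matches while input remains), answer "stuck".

(p, 011011011011, Z) ⊢ (s, 011011011011, Z) ⊢ (s, 11011011011, XBZ) ⊢ (p, 11011011011, BZ) ⊢ (q, 1011011011, BXZ) ⊢ (s, 1011011011, XXZ) ⊢ (p, 1011011011, XZ) ⊢ (s, 011011011, Z) ⊢ (s, 11011011, XBZ) ⊢ (p, 11011011, BZ) ⊢ (q, 1011011, BXZ) ⊢ (s, 1011011, XXZ) ⊢ (p, 1011011, XZ) ⊢ (s, 011011, Z) ⊢ (s, 11011, XBZ) ⊢ (p, 11011, BZ) ⊢ (q, 1011, BXZ) ⊢ (s, 1011, XXZ) ⊢ (p, 1011, XZ) ⊢ (s, 011, Z) ⊢ (s, 11, XBZ) ⊢ (p, 11, BZ) ⊢ (q, 1, BXZ) ⊢ (s, 1, XXZ) ⊢ (p, 1, XZ) ⊢ (s, ε, Z)
All input consumed; M is in state s.

s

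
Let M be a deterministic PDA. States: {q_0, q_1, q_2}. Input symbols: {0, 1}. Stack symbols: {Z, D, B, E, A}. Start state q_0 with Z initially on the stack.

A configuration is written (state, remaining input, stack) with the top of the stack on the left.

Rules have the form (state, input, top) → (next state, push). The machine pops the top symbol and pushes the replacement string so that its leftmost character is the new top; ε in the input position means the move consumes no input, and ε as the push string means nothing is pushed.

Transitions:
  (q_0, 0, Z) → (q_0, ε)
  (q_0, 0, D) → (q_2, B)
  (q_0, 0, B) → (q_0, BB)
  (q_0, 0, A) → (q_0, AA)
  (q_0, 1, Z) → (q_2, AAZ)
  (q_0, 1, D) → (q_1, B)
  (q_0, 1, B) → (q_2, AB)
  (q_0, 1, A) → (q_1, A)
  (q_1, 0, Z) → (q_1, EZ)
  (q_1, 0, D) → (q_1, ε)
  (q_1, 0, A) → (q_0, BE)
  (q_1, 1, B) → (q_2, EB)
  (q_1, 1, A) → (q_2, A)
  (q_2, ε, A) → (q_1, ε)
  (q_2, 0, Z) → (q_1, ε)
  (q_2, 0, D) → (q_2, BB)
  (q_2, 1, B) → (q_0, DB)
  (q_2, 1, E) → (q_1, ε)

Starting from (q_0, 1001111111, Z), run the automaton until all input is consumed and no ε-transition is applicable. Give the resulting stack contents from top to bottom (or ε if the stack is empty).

BBEZ

(q_0, 1001111111, Z)
  read 1, top Z: go to q_2, push AAZ → (q_2, 001111111, AAZ)
  ε-move, top A: go to q_1, push ε → (q_1, 001111111, AZ)
  read 0, top A: go to q_0, push BE → (q_0, 01111111, BEZ)
  read 0, top B: go to q_0, push BB → (q_0, 1111111, BBEZ)
  read 1, top B: go to q_2, push AB → (q_2, 111111, ABBEZ)
  ε-move, top A: go to q_1, push ε → (q_1, 111111, BBEZ)
  read 1, top B: go to q_2, push EB → (q_2, 11111, EBBEZ)
  read 1, top E: go to q_1, push ε → (q_1, 1111, BBEZ)
  read 1, top B: go to q_2, push EB → (q_2, 111, EBBEZ)
  read 1, top E: go to q_1, push ε → (q_1, 11, BBEZ)
  read 1, top B: go to q_2, push EB → (q_2, 1, EBBEZ)
  read 1, top E: go to q_1, push ε → (q_1, ε, BBEZ)
All input consumed in state q_1 with stack BBEZ.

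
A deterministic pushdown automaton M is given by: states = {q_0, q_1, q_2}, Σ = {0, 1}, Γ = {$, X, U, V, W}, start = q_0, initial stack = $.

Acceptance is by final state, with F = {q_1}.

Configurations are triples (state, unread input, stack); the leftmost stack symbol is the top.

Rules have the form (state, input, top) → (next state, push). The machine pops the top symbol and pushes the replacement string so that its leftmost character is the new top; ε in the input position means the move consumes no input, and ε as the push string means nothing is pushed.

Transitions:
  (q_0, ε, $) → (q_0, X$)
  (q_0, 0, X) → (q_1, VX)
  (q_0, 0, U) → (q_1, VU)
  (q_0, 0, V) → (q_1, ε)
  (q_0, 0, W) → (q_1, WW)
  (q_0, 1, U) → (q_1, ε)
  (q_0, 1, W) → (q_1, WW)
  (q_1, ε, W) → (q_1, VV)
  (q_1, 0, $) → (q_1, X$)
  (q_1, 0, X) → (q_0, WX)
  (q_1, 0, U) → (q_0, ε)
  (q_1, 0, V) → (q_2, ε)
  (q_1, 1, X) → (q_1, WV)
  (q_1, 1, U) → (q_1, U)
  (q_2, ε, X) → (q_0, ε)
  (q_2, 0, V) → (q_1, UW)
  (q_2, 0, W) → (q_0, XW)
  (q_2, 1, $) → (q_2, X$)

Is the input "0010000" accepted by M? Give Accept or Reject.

(q_0, 0010000, $) ⊢ (q_0, 0010000, X$) ⊢ (q_1, 010000, VX$) ⊢ (q_2, 10000, X$) ⊢ (q_0, 10000, $) ⊢ (q_0, 10000, X$)
No transition applies at (q_0, 10000, X$); input not fully consumed.

Reject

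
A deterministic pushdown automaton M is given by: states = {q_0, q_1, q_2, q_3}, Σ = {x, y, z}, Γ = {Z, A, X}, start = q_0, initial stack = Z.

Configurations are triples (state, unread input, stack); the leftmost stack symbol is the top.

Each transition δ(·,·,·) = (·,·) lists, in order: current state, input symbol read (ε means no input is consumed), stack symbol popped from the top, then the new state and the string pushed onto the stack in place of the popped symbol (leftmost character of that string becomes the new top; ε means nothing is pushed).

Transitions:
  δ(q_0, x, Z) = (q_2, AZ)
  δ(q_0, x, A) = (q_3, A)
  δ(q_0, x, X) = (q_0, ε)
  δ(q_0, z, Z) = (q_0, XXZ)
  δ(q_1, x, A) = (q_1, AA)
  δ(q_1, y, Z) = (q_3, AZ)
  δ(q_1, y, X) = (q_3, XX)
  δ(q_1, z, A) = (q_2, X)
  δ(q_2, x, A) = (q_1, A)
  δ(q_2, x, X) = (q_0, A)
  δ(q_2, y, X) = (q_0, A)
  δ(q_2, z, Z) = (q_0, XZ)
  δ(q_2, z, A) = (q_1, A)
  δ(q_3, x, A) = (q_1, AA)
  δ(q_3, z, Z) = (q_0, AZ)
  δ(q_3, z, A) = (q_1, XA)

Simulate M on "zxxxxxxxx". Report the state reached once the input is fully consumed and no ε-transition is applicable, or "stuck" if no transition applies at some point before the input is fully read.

(q_0, zxxxxxxxx, Z) ⊢ (q_0, xxxxxxxx, XXZ) ⊢ (q_0, xxxxxxx, XZ) ⊢ (q_0, xxxxxx, Z) ⊢ (q_2, xxxxx, AZ) ⊢ (q_1, xxxx, AZ) ⊢ (q_1, xxx, AAZ) ⊢ (q_1, xx, AAAZ) ⊢ (q_1, x, AAAAZ) ⊢ (q_1, ε, AAAAAZ)
All input consumed; M is in state q_1.

q_1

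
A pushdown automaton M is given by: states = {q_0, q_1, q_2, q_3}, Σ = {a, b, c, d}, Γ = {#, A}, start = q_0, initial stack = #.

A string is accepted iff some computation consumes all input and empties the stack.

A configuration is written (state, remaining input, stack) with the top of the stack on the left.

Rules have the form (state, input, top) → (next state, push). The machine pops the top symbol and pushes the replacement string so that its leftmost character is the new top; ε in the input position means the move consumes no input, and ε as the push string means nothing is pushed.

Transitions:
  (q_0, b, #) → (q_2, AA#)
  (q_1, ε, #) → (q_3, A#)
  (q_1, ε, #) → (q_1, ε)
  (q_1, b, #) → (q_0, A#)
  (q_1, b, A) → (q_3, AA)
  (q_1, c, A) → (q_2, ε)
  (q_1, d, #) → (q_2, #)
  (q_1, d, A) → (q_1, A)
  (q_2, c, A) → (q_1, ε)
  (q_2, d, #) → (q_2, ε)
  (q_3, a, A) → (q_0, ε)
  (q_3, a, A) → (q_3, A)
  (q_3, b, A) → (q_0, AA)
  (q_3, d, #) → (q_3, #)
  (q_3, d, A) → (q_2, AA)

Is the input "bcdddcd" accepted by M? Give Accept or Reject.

Accept

One accepting computation: (q_0, bcdddcd, #) ⊢ (q_2, cdddcd, AA#) ⊢ (q_1, dddcd, A#) ⊢ (q_1, ddcd, A#) ⊢ (q_1, dcd, A#) ⊢ (q_1, cd, A#) ⊢ (q_2, d, #) ⊢ (q_2, ε, ε)
All input consumed and the stack is empty.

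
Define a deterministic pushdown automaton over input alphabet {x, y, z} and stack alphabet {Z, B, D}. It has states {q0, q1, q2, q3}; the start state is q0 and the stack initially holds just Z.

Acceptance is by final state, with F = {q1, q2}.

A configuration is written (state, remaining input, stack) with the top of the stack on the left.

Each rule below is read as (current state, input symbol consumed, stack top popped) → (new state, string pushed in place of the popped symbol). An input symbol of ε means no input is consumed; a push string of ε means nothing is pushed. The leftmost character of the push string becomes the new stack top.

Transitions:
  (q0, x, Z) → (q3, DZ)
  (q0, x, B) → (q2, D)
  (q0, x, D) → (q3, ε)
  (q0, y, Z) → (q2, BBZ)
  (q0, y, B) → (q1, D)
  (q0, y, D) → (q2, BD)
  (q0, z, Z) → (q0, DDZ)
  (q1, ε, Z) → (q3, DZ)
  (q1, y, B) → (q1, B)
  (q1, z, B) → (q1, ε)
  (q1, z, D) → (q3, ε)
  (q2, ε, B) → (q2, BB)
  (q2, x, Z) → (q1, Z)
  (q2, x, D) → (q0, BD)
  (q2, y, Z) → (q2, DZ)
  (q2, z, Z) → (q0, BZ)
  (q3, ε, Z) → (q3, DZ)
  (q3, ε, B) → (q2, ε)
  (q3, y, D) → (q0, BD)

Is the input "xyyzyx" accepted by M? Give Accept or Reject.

(q0, xyyzyx, Z)
  read x, top Z: go to q3, push DZ → (q3, yyzyx, DZ)
  read y, top D: go to q0, push BD → (q0, yzyx, BDZ)
  read y, top B: go to q1, push D → (q1, zyx, DDZ)
  read z, top D: go to q3, push ε → (q3, yx, DZ)
  read y, top D: go to q0, push BD → (q0, x, BDZ)
  read x, top B: go to q2, push D → (q2, ε, DDZ)
All input consumed; state q2 ∈ F.

Accept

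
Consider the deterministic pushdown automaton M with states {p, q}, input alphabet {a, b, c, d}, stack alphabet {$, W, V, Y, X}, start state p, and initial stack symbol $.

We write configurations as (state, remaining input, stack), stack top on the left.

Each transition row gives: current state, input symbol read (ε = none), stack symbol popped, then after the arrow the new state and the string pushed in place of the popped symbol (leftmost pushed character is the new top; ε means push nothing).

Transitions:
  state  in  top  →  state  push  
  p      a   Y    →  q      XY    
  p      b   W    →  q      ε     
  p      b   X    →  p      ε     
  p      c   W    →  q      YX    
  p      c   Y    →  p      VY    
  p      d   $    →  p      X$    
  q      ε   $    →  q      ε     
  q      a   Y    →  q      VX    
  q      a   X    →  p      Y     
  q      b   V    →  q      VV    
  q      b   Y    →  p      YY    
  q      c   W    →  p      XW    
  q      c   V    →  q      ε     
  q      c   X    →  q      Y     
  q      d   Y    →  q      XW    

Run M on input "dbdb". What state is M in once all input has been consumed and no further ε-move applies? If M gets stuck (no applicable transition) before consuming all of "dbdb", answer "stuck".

(p, dbdb, $)
  read d, top $: go to p, push X$ → (p, bdb, X$)
  read b, top X: go to p, push ε → (p, db, $)
  read d, top $: go to p, push X$ → (p, b, X$)
  read b, top X: go to p, push ε → (p, ε, $)
All input consumed; M is in state p.

p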